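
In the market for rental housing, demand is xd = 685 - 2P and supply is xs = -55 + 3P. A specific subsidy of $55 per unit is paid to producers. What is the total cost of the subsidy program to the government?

Government cost = $25025

Pre-subsidy: 685 - 2P = -55 + 3P gives P* = 148, x* = 389.
With the subsidy, sellers receive Ps = Pb + 55 for each unit, where Pb is the price buyers pay.
Supply in terms of Pb becomes xs = -55 + 3(Pb + 55) = 110 + 3Pb. Setting this equal to demand: 685 - 2Pb = 110 + 3Pb, so Pb = 115.
Sellers receive Ps = 115 + 55 = 170; x' = 685 − 2·115 = 455.
Government outlay = subsidy × quantity = 55 × 455 = 25025.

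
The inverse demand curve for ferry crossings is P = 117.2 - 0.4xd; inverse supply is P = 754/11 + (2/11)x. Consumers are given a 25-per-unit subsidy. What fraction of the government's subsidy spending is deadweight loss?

Pre-subsidy: 117.2 - 0.4x = 754/11 + (2/11)x gives x* = 83.625 and P* = 83.75.
With the rebate, buyers effectively pay Pb = Ps − 25, where Ps is the price sellers receive.
On the curves, Pb = 117.2 - 0.4x and Ps = 754/11 + (2/11)x; the wedge Ps − Pb = 25 gives 754/11 + (2/11)x − (117.2 - 0.4x) = 25, so x' = 126.59375.
Then Pb = 117.2 − 0.4·126.59375 = 66.5625 and Ps = 754/11 + (2/11)·126.59375 = 91.5625.
ΔCS = ½(83.625 + 126.59375)(83.75 − 66.5625) = 1806.5673828125; ΔPS = ½(83.625 + 126.59375)(91.5625 − 83.75) = 821.1669921875.
Government spending = 25 × 126.59375 = 3164.84375.
DWL = ½ × 25 × (126.59375 − 83.625) = 537.109375; fraction = 537.109375 / 3164.84375 = 1375/8102.

DWL / government spending = 1375/8102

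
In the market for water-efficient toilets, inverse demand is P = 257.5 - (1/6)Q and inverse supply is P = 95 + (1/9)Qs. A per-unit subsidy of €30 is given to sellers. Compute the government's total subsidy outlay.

Pre-subsidy: 257.5 - (1/6)Q = 95 + (1/9)Q gives Q* = 585 and P* = 160.
With the subsidy, sellers receive Ps = Pb + 30 for each unit, where Pb is the price buyers pay.
On the curves, Pb = 257.5 - (1/6)Q and Ps = 95 + (1/9)Q; the wedge Ps − Pb = 30 gives 95 + (1/9)Q − (257.5 - (1/6)Q) = 30, so Q' = 693.
Then Pb = 257.5 − (1/6)·693 = 142 and Ps = 95 + (1/9)·693 = 172.
Government outlay = subsidy × quantity = 30 × 693 = 20790.

Government cost = €20790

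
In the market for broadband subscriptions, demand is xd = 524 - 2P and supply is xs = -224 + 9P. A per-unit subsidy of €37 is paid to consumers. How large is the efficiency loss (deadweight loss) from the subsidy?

Pre-subsidy: 524 - 2P = -224 + 9P gives P* = 68, x* = 388.
With the rebate, buyers effectively pay Pb = Ps − 37, where Ps is the price sellers receive.
Demand in terms of Ps becomes xd = 524 − 2(Ps − 37) = 598 - 2Ps. Setting this equal to supply: 598 - 2Ps = -224 + 9Ps, so Ps = 822/11.
Buyers pay Pb = 822/11 − 37 = 415/11; x' = -224 + 9·(822/11) = 4934/11.
The subsidy expands output by 4934/11 − 388 = 666/11 past the efficient level; on those units the gap between marginal cost and willingness to pay runs from 0 up to 37.
DWL = ½ × 37 × 666/11 = 12321/11.

Deadweight loss = 12321/11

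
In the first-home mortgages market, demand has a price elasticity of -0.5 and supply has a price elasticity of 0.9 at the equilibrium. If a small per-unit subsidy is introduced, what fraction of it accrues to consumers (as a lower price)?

For a small subsidy around the equilibrium, the benefit split depends on the relative slopes, which at a point are proportional to the elasticities.
Buyer share = εs/(εs + |εd|) = 0.9/(0.9 + 0.5) = 9/14; seller share = |εd|/(εs + |εd|) = 5/14.

Consumer share = 9/14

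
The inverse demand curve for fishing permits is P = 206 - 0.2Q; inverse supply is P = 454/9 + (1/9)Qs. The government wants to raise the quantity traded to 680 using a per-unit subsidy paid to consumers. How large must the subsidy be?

At Q = 680, from the demand curve buyers pay Pb = 206 − 0.2·680 = 70; from the supply curve sellers need Ps = 454/9 + (1/9)·680 = 126.
The subsidy must fill the gap: s = Ps − Pb = 126 − 70 = 56.

Required subsidy s = 56 per unit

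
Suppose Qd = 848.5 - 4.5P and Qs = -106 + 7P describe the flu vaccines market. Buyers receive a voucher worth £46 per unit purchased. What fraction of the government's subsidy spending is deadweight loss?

DWL / government spending = 63/601

Pre-subsidy: 848.5 - 4.5P = -106 + 7P gives P* = 83, Q* = 475.
With the rebate, buyers effectively pay Pb = Ps − 46, where Ps is the price sellers receive.
Demand in terms of Ps becomes Qd = 848.5 − 4.5(Ps − 46) = 1055.5 - 4.5Ps. Setting this equal to supply: 1055.5 - 4.5Ps = -106 + 7Ps, so Ps = 101.
Buyers pay Pb = 101 − 46 = 55; Q' = -106 + 7·101 = 601.
ΔCS = ½(475 + 601)(83 − 55) = 15064; ΔPS = ½(475 + 601)(101 − 83) = 9684.
Government spending = 46 × 601 = 27646.
DWL = ½ × 46 × (601 − 475) = 2898; fraction = 2898 / 27646 = 63/601.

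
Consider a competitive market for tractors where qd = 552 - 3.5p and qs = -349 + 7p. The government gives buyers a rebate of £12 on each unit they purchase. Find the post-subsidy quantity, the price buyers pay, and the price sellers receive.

q' = 839/3; buyers pay 1634/21; sellers receive 1886/21

Pre-subsidy: 552 - 3.5p = -349 + 7p gives p* = 1802/21, q* = 755/3.
With the rebate, buyers effectively pay pb = ps − 12, where ps is the price sellers receive.
Demand in terms of ps becomes qd = 552 − 3.5(ps − 12) = 594 - 3.5ps. Setting this equal to supply: 594 - 3.5ps = -349 + 7ps, so ps = 1886/21.
Buyers pay pb = 1886/21 − 12 = 1634/21; q' = -349 + 7·(1886/21) = 839/3.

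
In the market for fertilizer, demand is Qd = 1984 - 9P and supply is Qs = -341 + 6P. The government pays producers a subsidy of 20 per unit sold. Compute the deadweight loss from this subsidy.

Pre-subsidy: 1984 - 9P = -341 + 6P gives P* = 155, Q* = 589.
With the subsidy, sellers receive Ps = Pb + 20 for each unit, where Pb is the price buyers pay.
Supply in terms of Pb becomes Qs = -341 + 6(Pb + 20) = -221 + 6Pb. Setting this equal to demand: 1984 - 9Pb = -221 + 6Pb, so Pb = 147.
Sellers receive Ps = 147 + 20 = 167; Q' = 1984 − 9·147 = 661.
The subsidy expands output by 661 − 589 = 72 past the efficient level; on those units the gap between marginal cost and willingness to pay runs from 0 up to 20.
DWL = ½ × 20 × 72 = 720.

Deadweight loss = 720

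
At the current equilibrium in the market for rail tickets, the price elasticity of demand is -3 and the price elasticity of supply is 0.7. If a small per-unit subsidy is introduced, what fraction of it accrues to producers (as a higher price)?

Producer share = 30/37

For a small subsidy around the equilibrium, the benefit split depends on the relative slopes, which at a point are proportional to the elasticities.
Buyer share = εs/(εs + |εd|) = 0.7/(0.7 + 3) = 7/37; seller share = |εd|/(εs + |εd|) = 30/37.
So producers capture 30/37 of the subsidy.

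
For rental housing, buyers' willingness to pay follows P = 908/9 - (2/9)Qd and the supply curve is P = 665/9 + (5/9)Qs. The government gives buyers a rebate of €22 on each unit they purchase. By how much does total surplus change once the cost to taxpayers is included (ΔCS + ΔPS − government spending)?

Pre-subsidy: 908/9 - (2/9)Q = 665/9 + (5/9)Q gives Q* = 243/7 and P* = 5870/63.
With the rebate, buyers effectively pay Pb = Ps − 22, where Ps is the price sellers receive.
On the curves, Pb = 908/9 - (2/9)Q and Ps = 665/9 + (5/9)Q; the wedge Ps − Pb = 22 gives 665/9 + (5/9)Q − (908/9 - (2/9)Q) = 22, so Q' = 63.
Then Pb = 908/9 − (2/9)·63 = 782/9 and Ps = 665/9 + (5/9)·63 = 980/9.
ΔCS = ½(243/7 + 63)(5870/63 − 782/9) = 15048/49; ΔPS = ½(243/7 + 63)(980/9 − 5870/63) = 37620/49.
Government spending = 22 × 63 = 1386.
Net change = 15048/49 + 37620/49 − 1386 = -2178/7. The loss equals the DWL triangle ½·22·198/7.

Net change in total surplus = -2178/7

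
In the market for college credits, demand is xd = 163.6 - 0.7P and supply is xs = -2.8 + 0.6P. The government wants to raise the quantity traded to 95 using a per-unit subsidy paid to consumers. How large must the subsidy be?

At x = 95, invert demand for the buyer price: Pb = (163.6 − 95)/0.7 = 98; invert supply for the seller price: Ps = (95 − (-2.8))/0.6 = 163.
The subsidy must fill the gap: s = Ps − Pb = 163 − 98 = 65.

Required subsidy s = 65 per unit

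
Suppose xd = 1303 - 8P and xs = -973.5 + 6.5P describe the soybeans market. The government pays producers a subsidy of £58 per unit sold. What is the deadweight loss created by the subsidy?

Pre-subsidy: 1303 - 8P = -973.5 + 6.5P gives P* = 157, x* = 47.
With the subsidy, sellers receive Ps = Pb + 58 for each unit, where Pb is the price buyers pay.
Supply in terms of Pb becomes xs = -973.5 + 6.5(Pb + 58) = -596.5 + 6.5Pb. Setting this equal to demand: 1303 - 8Pb = -596.5 + 6.5Pb, so Pb = 131.
Sellers receive Ps = 131 + 58 = 189; x' = 1303 − 8·131 = 255.
The subsidy expands output by 255 − 47 = 208 past the efficient level; on those units the gap between marginal cost and willingness to pay runs from 0 up to 58.
DWL = ½ × 58 × 208 = 6032.

Deadweight loss = £6032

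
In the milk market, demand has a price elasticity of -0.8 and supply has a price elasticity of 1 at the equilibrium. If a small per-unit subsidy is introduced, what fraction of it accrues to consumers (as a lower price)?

For a small subsidy around the equilibrium, the benefit split depends on the relative slopes, which at a point are proportional to the elasticities.
Buyer share = εs/(εs + |εd|) = 1/(1 + 0.8) = 5/9; seller share = |εd|/(εs + |εd|) = 4/9.

Consumer share = 5/9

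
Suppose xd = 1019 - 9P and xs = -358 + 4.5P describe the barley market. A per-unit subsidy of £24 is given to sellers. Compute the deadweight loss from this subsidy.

Pre-subsidy: 1019 - 9P = -358 + 4.5P gives P* = 102, x* = 101.
With the subsidy, sellers receive Ps = Pb + 24 for each unit, where Pb is the price buyers pay.
Supply in terms of Pb becomes xs = -358 + 4.5(Pb + 24) = -250 + 4.5Pb. Setting this equal to demand: 1019 - 9Pb = -250 + 4.5Pb, so Pb = 94.
Sellers receive Ps = 94 + 24 = 118; x' = 1019 − 9·94 = 173.
The subsidy expands output by 173 − 101 = 72 past the efficient level; on those units the gap between marginal cost and willingness to pay runs from 0 up to 24.
DWL = ½ × 24 × 72 = 864.

Deadweight loss = £864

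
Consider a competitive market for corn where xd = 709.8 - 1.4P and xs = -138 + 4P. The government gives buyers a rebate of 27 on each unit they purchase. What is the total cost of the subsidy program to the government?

Pre-subsidy: 709.8 - 1.4P = -138 + 4P gives P* = 157, x* = 490.
With the rebate, buyers effectively pay Pb = Ps − 27, where Ps is the price sellers receive.
Demand in terms of Ps becomes xd = 709.8 − 1.4(Ps − 27) = 747.6 - 1.4Ps. Setting this equal to supply: 747.6 - 1.4Ps = -138 + 4Ps, so Ps = 164.
Buyers pay Pb = 164 − 27 = 137; x' = -138 + 4·164 = 518.
Government outlay = subsidy × quantity = 27 × 518 = 13986.

Government cost = 13986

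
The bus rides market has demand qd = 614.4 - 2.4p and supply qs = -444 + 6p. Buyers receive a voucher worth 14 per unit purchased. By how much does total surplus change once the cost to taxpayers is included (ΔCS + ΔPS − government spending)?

Pre-subsidy: 614.4 - 2.4p = -444 + 6p gives p* = 126, q* = 312.
With the rebate, buyers effectively pay pb = ps − 14, where ps is the price sellers receive.
Demand in terms of ps becomes qd = 614.4 − 2.4(ps − 14) = 648 - 2.4ps. Setting this equal to supply: 648 - 2.4ps = -444 + 6ps, so ps = 130.
Buyers pay pb = 130 − 14 = 116; q' = -444 + 6·130 = 336.
ΔCS = ½(312 + 336)(126 − 116) = 3240; ΔPS = ½(312 + 336)(130 − 126) = 1296.
Government spending = 14 × 336 = 4704.
Net change = 3240 + 1296 − 4704 = -168. The loss equals the DWL triangle ½·14·24.

Net change in total surplus = -168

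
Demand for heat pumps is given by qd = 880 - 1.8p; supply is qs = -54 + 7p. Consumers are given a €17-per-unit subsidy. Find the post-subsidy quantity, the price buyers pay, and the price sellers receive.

Pre-subsidy: 880 - 1.8p = -54 + 7p gives p* = 2335/22, q* = 15157/22.
With the rebate, buyers effectively pay pb = ps − 17, where ps is the price sellers receive.
Demand in terms of ps becomes qd = 880 − 1.8(ps − 17) = 910.6 - 1.8ps. Setting this equal to supply: 910.6 - 1.8ps = -54 + 7ps, so ps = 4823/44.
Buyers pay pb = 4823/44 − 17 = 4075/44; q' = -54 + 7·(4823/44) = 31385/44.

q' = 31385/44; buyers pay 4075/44; sellers receive 4823/44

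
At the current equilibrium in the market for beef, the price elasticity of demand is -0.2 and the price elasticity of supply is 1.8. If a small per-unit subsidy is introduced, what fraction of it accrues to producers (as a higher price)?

For a small subsidy around the equilibrium, the benefit split depends on the relative slopes, which at a point are proportional to the elasticities.
Buyer share = εs/(εs + |εd|) = 1.8/(1.8 + 0.2) = 0.9; seller share = |εd|/(εs + |εd|) = 0.1.
So producers capture 0.1 of the subsidy.

Producer share = 0.1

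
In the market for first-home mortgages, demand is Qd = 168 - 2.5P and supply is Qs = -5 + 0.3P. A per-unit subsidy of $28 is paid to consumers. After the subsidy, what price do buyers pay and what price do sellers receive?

Pre-subsidy: 168 - 2.5P = -5 + 0.3P gives P* = 865/14, Q* = 379/28.
With the rebate, buyers effectively pay Pb = Ps − 28, where Ps is the price sellers receive.
Demand in terms of Ps becomes Qd = 168 − 2.5(Ps − 28) = 238 - 2.5Ps. Setting this equal to supply: 238 - 2.5Ps = -5 + 0.3Ps, so Ps = 1215/14.
Buyers pay Pb = 1215/14 − 28 = 823/14; Q' = -5 + 0.3·(1215/14) = 589/28.

Buyers pay 823/14; sellers receive 1215/14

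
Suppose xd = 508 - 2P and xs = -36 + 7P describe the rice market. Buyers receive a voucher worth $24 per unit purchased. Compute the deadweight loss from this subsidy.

Deadweight loss = $448

Pre-subsidy: 508 - 2P = -36 + 7P gives P* = 544/9, x* = 3484/9.
With the rebate, buyers effectively pay Pb = Ps − 24, where Ps is the price sellers receive.
Demand in terms of Ps becomes xd = 508 − 2(Ps − 24) = 556 - 2Ps. Setting this equal to supply: 556 - 2Ps = -36 + 7Ps, so Ps = 592/9.
Buyers pay Pb = 592/9 − 24 = 376/9; x' = -36 + 7·(592/9) = 3820/9.
The subsidy expands output by 3820/9 − 3484/9 = 112/3 past the efficient level; on those units the gap between marginal cost and willingness to pay runs from 0 up to 24.
DWL = ½ × 24 × 112/3 = 448.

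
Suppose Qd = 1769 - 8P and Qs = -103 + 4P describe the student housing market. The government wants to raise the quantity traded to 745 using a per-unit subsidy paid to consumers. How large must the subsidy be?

At Q = 745, invert demand for the buyer price: Pb = (1769 − 745)/8 = 128; invert supply for the seller price: Ps = (745 − (-103))/4 = 212.
The subsidy must fill the gap: s = Ps − Pb = 212 − 128 = 84.

Required subsidy s = 84 per unit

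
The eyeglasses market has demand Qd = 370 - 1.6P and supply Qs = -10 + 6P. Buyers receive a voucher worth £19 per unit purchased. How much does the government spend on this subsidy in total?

Government cost = £5966

Pre-subsidy: 370 - 1.6P = -10 + 6P gives P* = 50, Q* = 290.
With the rebate, buyers effectively pay Pb = Ps − 19, where Ps is the price sellers receive.
Demand in terms of Ps becomes Qd = 370 − 1.6(Ps − 19) = 400.4 - 1.6Ps. Setting this equal to supply: 400.4 - 1.6Ps = -10 + 6Ps, so Ps = 54.
Buyers pay Pb = 54 − 19 = 35; Q' = -10 + 6·54 = 314.
Government outlay = subsidy × quantity = 19 × 314 = 5966.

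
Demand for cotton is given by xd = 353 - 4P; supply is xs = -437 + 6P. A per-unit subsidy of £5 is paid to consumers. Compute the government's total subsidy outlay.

Government cost = £245

Pre-subsidy: 353 - 4P = -437 + 6P gives P* = 79, x* = 37.
With the rebate, buyers effectively pay Pb = Ps − 5, where Ps is the price sellers receive.
Demand in terms of Ps becomes xd = 353 − 4(Ps − 5) = 373 - 4Ps. Setting this equal to supply: 373 - 4Ps = -437 + 6Ps, so Ps = 81.
Buyers pay Pb = 81 − 5 = 76; x' = -437 + 6·81 = 49.
Government outlay = subsidy × quantity = 5 × 49 = 245.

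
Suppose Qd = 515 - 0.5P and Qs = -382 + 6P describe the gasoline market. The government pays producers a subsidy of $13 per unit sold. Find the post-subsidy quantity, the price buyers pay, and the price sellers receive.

Pre-subsidy: 515 - 0.5P = -382 + 6P gives P* = 138, Q* = 446.
With the subsidy, sellers receive Ps = Pb + 13 for each unit, where Pb is the price buyers pay.
Supply in terms of Pb becomes Qs = -382 + 6(Pb + 13) = -304 + 6Pb. Setting this equal to demand: 515 - 0.5Pb = -304 + 6Pb, so Pb = 126.
Sellers receive Ps = 126 + 13 = 139; Q' = 515 − 0.5·126 = 452.

Q' = 452; buyers pay $126; sellers receive $139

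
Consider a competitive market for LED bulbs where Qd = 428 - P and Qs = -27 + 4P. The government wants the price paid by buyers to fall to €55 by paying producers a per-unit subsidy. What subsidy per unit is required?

Required subsidy s = €45 per unit

At a buyer price of 55, quantity demanded is 428 − 1·55 = 373.
Sellers supply 373 only when they receive Ps with -27 + 4·Ps = 373, i.e. Ps = 100.
s = Ps − Pb = 100 − 55 = 45.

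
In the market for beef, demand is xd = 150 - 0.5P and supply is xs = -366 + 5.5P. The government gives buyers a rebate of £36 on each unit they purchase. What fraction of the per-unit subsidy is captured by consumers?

Consumer share = 11/12

Pre-subsidy: 150 - 0.5P = -366 + 5.5P gives P* = 86, x* = 107.
With the rebate, buyers effectively pay Pb = Ps − 36, where Ps is the price sellers receive.
Demand in terms of Ps becomes xd = 150 − 0.5(Ps − 36) = 168 - 0.5Ps. Setting this equal to supply: 168 - 0.5Ps = -366 + 5.5Ps, so Ps = 89.
Buyers pay Pb = 89 − 36 = 53; x' = -366 + 5.5·89 = 123.5.
Buyers' price falls by P* − Pb = 86 − 53 = 33; sellers' price rises by Ps − P* = 89 − 86 = 3.
So consumers capture 33/36 = 11/12 of each unit of subsidy.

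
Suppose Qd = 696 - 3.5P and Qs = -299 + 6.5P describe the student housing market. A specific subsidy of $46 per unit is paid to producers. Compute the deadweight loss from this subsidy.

Pre-subsidy: 696 - 3.5P = -299 + 6.5P gives P* = 99.5, Q* = 347.75.
With the subsidy, sellers receive Ps = Pb + 46 for each unit, where Pb is the price buyers pay.
Supply in terms of Pb becomes Qs = -299 + 6.5(Pb + 46) = 0 + 6.5Pb. Setting this equal to demand: 696 - 3.5Pb = 0 + 6.5Pb, so Pb = 69.6.
Sellers receive Ps = 69.6 + 46 = 115.6; Q' = 696 − 3.5·69.6 = 452.4.
The subsidy expands output by 452.4 − 347.75 = 104.65 past the efficient level; on those units the gap between marginal cost and willingness to pay runs from 0 up to 46.
DWL = ½ × 46 × 104.65 = 2406.95.

Deadweight loss = $2406.95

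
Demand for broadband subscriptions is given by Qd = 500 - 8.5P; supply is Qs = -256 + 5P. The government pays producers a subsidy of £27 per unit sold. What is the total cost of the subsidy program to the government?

Pre-subsidy: 500 - 8.5P = -256 + 5P gives P* = 56, Q* = 24.
With the subsidy, sellers receive Ps = Pb + 27 for each unit, where Pb is the price buyers pay.
Supply in terms of Pb becomes Qs = -256 + 5(Pb + 27) = -121 + 5Pb. Setting this equal to demand: 500 - 8.5Pb = -121 + 5Pb, so Pb = 46.
Sellers receive Ps = 46 + 27 = 73; Q' = 500 − 8.5·46 = 109.
Government outlay = subsidy × quantity = 27 × 109 = 2943.

Government cost = £2943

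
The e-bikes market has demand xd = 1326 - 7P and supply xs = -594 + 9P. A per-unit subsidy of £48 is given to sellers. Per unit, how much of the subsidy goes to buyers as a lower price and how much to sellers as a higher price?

Pre-subsidy: 1326 - 7P = -594 + 9P gives P* = 120, x* = 486.
With the subsidy, sellers receive Ps = Pb + 48 for each unit, where Pb is the price buyers pay.
Supply in terms of Pb becomes xs = -594 + 9(Pb + 48) = -162 + 9Pb. Setting this equal to demand: 1326 - 7Pb = -162 + 9Pb, so Pb = 93.
Sellers receive Ps = 93 + 48 = 141; x' = 1326 − 7·93 = 675.
Buyers' price falls by P* − Pb = 120 − 93 = 27; sellers' price rises by Ps − P* = 141 − 120 = 21.

Buyers gain £27 per unit; sellers gain £21 per unit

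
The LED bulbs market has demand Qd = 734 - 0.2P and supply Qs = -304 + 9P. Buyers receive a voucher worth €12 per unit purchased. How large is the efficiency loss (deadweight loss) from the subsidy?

Pre-subsidy: 734 - 0.2P = -304 + 9P gives P* = 2595/23, Q* = 16363/23.
With the rebate, buyers effectively pay Pb = Ps − 12, where Ps is the price sellers receive.
Demand in terms of Ps becomes Qd = 734 − 0.2(Ps − 12) = 736.4 - 0.2Ps. Setting this equal to supply: 736.4 - 0.2Ps = -304 + 9Ps, so Ps = 2601/23.
Buyers pay Pb = 2601/23 − 12 = 2325/23; Q' = -304 + 9·(2601/23) = 16417/23.
The subsidy expands output by 16417/23 − 16363/23 = 54/23 past the efficient level; on those units the gap between marginal cost and willingness to pay runs from 0 up to 12.
DWL = ½ × 12 × 54/23 = 324/23.

Deadweight loss = 324/23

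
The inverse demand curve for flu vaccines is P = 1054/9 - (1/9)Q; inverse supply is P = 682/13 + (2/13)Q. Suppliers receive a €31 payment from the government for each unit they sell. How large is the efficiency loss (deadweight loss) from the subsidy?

Deadweight loss = €1813.5

Pre-subsidy: 1054/9 - (1/9)Q = 682/13 + (2/13)Q gives Q* = 244 and P* = 90.
With the subsidy, sellers receive Ps = Pb + 31 for each unit, where Pb is the price buyers pay.
On the curves, Pb = 1054/9 - (1/9)Q and Ps = 682/13 + (2/13)Q; the wedge Ps − Pb = 31 gives 682/13 + (2/13)Q − (1054/9 - (1/9)Q) = 31, so Q' = 361.
Then Pb = 1054/9 − (1/9)·361 = 77 and Ps = 682/13 + (2/13)·361 = 108.
The subsidy expands output by 361 − 244 = 117 past the efficient level; on those units the gap between marginal cost and willingness to pay runs from 0 up to 31.
DWL = ½ × 31 × 117 = 1813.5.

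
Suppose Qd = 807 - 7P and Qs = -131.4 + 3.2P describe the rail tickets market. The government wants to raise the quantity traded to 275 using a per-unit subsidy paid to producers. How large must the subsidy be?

Required subsidy s = 51 per unit

At Q = 275, invert demand for the buyer price: Pb = (807 − 275)/7 = 76; invert supply for the seller price: Ps = (275 − (-131.4))/3.2 = 127.
The subsidy must fill the gap: s = Ps − Pb = 127 − 76 = 51.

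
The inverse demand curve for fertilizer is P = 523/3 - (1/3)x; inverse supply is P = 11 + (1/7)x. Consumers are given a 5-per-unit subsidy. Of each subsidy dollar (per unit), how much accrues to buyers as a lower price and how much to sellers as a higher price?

Buyers gain 3.5 per unit; sellers gain 1.5 per unit

Pre-subsidy: 523/3 - (1/3)x = 11 + (1/7)x gives x* = 343 and P* = 60.
With the rebate, buyers effectively pay Pb = Ps − 5, where Ps is the price sellers receive.
On the curves, Pb = 523/3 - (1/3)x and Ps = 11 + (1/7)x; the wedge Ps − Pb = 5 gives 11 + (1/7)x − (523/3 - (1/3)x) = 5, so x' = 353.5.
Then Pb = 523/3 − (1/3)·353.5 = 56.5 and Ps = 11 + (1/7)·353.5 = 61.5.
Buyers' price falls by P* − Pb = 60 − 56.5 = 3.5; sellers' price rises by Ps − P* = 61.5 − 60 = 1.5.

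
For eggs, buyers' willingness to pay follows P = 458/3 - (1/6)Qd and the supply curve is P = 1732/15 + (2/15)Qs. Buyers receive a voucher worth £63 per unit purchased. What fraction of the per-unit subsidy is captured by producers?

Pre-subsidy: 458/3 - (1/6)Q = 1732/15 + (2/15)Q gives Q* = 124 and P* = 132.
With the rebate, buyers effectively pay Pb = Ps − 63, where Ps is the price sellers receive.
On the curves, Pb = 458/3 - (1/6)Q and Ps = 1732/15 + (2/15)Q; the wedge Ps − Pb = 63 gives 1732/15 + (2/15)Q − (458/3 - (1/6)Q) = 63, so Q' = 334.
Then Pb = 458/3 − (1/6)·334 = 97 and Ps = 1732/15 + (2/15)·334 = 160.
Buyers' price falls by P* − Pb = 132 − 97 = 35; sellers' price rises by Ps − P* = 160 − 132 = 28.
So producers capture 28/63 = 4/9 of each unit of subsidy.

Producer share = 4/9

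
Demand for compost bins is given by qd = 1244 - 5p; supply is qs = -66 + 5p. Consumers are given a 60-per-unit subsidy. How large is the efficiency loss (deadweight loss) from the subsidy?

Deadweight loss = 4500

Pre-subsidy: 1244 - 5p = -66 + 5p gives p* = 131, q* = 589.
With the rebate, buyers effectively pay pb = ps − 60, where ps is the price sellers receive.
Demand in terms of ps becomes qd = 1244 − 5(ps − 60) = 1544 - 5ps. Setting this equal to supply: 1544 - 5ps = -66 + 5ps, so ps = 161.
Buyers pay pb = 161 − 60 = 101; q' = -66 + 5·161 = 739.
The subsidy expands output by 739 − 589 = 150 past the efficient level; on those units the gap between marginal cost and willingness to pay runs from 0 up to 60.
DWL = ½ × 60 × 150 = 4500.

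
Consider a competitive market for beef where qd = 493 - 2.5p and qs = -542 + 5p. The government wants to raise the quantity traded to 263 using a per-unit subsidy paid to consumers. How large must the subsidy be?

At q = 263, invert demand for the buyer price: pb = (493 − 263)/2.5 = 92; invert supply for the seller price: ps = (263 − (-542))/5 = 161.
The subsidy must fill the gap: s = ps − pb = 161 − 92 = 69.

Required subsidy s = 69 per unit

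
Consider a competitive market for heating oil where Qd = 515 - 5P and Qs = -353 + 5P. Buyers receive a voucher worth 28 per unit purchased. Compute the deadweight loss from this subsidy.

Pre-subsidy: 515 - 5P = -353 + 5P gives P* = 86.8, Q* = 81.
With the rebate, buyers effectively pay Pb = Ps − 28, where Ps is the price sellers receive.
Demand in terms of Ps becomes Qd = 515 − 5(Ps − 28) = 655 - 5Ps. Setting this equal to supply: 655 - 5Ps = -353 + 5Ps, so Ps = 100.8.
Buyers pay Pb = 100.8 − 28 = 72.8; Q' = -353 + 5·100.8 = 151.
The subsidy expands output by 151 − 81 = 70 past the efficient level; on those units the gap between marginal cost and willingness to pay runs from 0 up to 28.
DWL = ½ × 28 × 70 = 980.

Deadweight loss = 980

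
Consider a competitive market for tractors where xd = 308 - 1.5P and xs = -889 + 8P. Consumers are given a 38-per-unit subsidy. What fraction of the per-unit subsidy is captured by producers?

Producer share = 3/19

Pre-subsidy: 308 - 1.5P = -889 + 8P gives P* = 126, x* = 119.
With the rebate, buyers effectively pay Pb = Ps − 38, where Ps is the price sellers receive.
Demand in terms of Ps becomes xd = 308 − 1.5(Ps − 38) = 365 - 1.5Ps. Setting this equal to supply: 365 - 1.5Ps = -889 + 8Ps, so Ps = 132.
Buyers pay Pb = 132 − 38 = 94; x' = -889 + 8·132 = 167.
Buyers' price falls by P* − Pb = 126 − 94 = 32; sellers' price rises by Ps − P* = 132 − 126 = 6.
So producers capture 6/38 = 3/19 of each unit of subsidy.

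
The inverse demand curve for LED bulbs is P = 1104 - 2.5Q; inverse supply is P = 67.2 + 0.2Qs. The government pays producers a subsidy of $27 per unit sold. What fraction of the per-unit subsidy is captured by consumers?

Consumer share = 25/27

Pre-subsidy: 1104 - 2.5Q = 67.2 + 0.2Q gives Q* = 384 and P* = 144.
With the subsidy, sellers receive Ps = Pb + 27 for each unit, where Pb is the price buyers pay.
On the curves, Pb = 1104 - 2.5Q and Ps = 67.2 + 0.2Q; the wedge Ps − Pb = 27 gives 67.2 + 0.2Q − (1104 - 2.5Q) = 27, so Q' = 394.
Then Pb = 1104 − 2.5·394 = 119 and Ps = 67.2 + 0.2·394 = 146.
Buyers' price falls by P* − Pb = 144 − 119 = 25; sellers' price rises by Ps − P* = 146 − 144 = 2.
So consumers capture 25/27 = 25/27 of each unit of subsidy.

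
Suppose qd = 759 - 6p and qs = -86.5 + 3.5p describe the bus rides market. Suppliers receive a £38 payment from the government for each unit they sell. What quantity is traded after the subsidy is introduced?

q' = 309

Pre-subsidy: 759 - 6p = -86.5 + 3.5p gives p* = 89, q* = 225.
With the subsidy, sellers receive ps = pb + 38 for each unit, where pb is the price buyers pay.
Supply in terms of pb becomes qs = -86.5 + 3.5(pb + 38) = 46.5 + 3.5pb. Setting this equal to demand: 759 - 6pb = 46.5 + 3.5pb, so pb = 75.
Sellers receive ps = 75 + 38 = 113; q' = 759 − 6·75 = 309.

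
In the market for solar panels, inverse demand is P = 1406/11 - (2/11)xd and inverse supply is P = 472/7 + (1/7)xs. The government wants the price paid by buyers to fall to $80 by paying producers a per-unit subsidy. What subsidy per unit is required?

Required subsidy s = $25 per unit

At a buyer price of 80, quantity demanded is 703 − 5.5·80 = 263.
Sellers supply 263 only when they receive Ps = 472/7 + (1/7)·263 = 105.
s = Ps − Pb = 105 − 80 = 25.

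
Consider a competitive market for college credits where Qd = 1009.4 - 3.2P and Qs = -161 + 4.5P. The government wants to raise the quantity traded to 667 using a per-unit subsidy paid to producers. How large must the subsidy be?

At Q = 667, invert demand for the buyer price: Pb = (1009.4 − 667)/3.2 = 107; invert supply for the seller price: Ps = (667 − (-161))/4.5 = 184.
The subsidy must fill the gap: s = Ps − Pb = 184 − 107 = 77.

Required subsidy s = 77 per unit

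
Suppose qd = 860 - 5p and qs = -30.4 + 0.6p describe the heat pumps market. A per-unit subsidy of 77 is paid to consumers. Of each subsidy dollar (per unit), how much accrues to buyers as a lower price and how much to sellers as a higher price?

Pre-subsidy: 860 - 5p = -30.4 + 0.6p gives p* = 159, q* = 65.
With the rebate, buyers effectively pay pb = ps − 77, where ps is the price sellers receive.
Demand in terms of ps becomes qd = 860 − 5(ps − 77) = 1245 - 5ps. Setting this equal to supply: 1245 - 5ps = -30.4 + 0.6ps, so ps = 227.75.
Buyers pay pb = 227.75 − 77 = 150.75; q' = -30.4 + 0.6·227.75 = 106.25.
Buyers' price falls by p* − pb = 159 − 150.75 = 8.25; sellers' price rises by ps − p* = 227.75 − 159 = 68.75.

Buyers gain 8.25 per unit; sellers gain 68.75 per unit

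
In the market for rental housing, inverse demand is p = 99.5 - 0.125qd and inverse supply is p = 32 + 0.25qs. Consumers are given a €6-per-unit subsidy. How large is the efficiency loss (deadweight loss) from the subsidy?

Pre-subsidy: 99.5 - 0.125q = 32 + 0.25q gives q* = 180 and p* = 77.
With the rebate, buyers effectively pay pb = ps − 6, where ps is the price sellers receive.
On the curves, pb = 99.5 - 0.125q and ps = 32 + 0.25q; the wedge ps − pb = 6 gives 32 + 0.25q − (99.5 - 0.125q) = 6, so q' = 196.
Then pb = 99.5 − 0.125·196 = 75 and ps = 32 + 0.25·196 = 81.
The subsidy expands output by 196 − 180 = 16 past the efficient level; on those units the gap between marginal cost and willingness to pay runs from 0 up to 6.
DWL = ½ × 6 × 16 = 48.

Deadweight loss = €48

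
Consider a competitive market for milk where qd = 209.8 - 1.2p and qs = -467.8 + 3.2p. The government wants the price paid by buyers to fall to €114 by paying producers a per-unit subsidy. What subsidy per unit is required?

Required subsidy s = €55 per unit

At a buyer price of 114, quantity demanded is 209.8 − 1.2·114 = 73.
Sellers supply 73 only when they receive ps with -467.8 + 3.2·ps = 73, i.e. ps = 169.
s = ps − pb = 169 − 114 = 55.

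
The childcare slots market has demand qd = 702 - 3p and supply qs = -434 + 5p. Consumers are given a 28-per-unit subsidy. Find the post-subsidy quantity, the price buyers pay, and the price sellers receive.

Pre-subsidy: 702 - 3p = -434 + 5p gives p* = 142, q* = 276.
With the rebate, buyers effectively pay pb = ps − 28, where ps is the price sellers receive.
Demand in terms of ps becomes qd = 702 − 3(ps − 28) = 786 - 3ps. Setting this equal to supply: 786 - 3ps = -434 + 5ps, so ps = 152.5.
Buyers pay pb = 152.5 − 28 = 124.5; q' = -434 + 5·152.5 = 328.5.

q' = 328.5; buyers pay 124.5; sellers receive 152.5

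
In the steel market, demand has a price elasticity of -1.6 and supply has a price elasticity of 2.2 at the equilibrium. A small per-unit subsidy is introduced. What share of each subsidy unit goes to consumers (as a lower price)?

For a small subsidy around the equilibrium, the benefit split depends on the relative slopes, which at a point are proportional to the elasticities.
Buyer share = εs/(εs + |εd|) = 2.2/(2.2 + 1.6) = 11/19; seller share = |εd|/(εs + |εd|) = 8/19.

Consumer share = 11/19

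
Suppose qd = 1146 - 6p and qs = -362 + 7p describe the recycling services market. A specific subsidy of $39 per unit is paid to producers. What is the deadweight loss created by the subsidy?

Pre-subsidy: 1146 - 6p = -362 + 7p gives p* = 116, q* = 450.
With the subsidy, sellers receive ps = pb + 39 for each unit, where pb is the price buyers pay.
Supply in terms of pb becomes qs = -362 + 7(pb + 39) = -89 + 7pb. Setting this equal to demand: 1146 - 6pb = -89 + 7pb, so pb = 95.
Sellers receive ps = 95 + 39 = 134; q' = 1146 − 6·95 = 576.
The subsidy expands output by 576 − 450 = 126 past the efficient level; on those units the gap between marginal cost and willingness to pay runs from 0 up to 39.
DWL = ½ × 39 × 126 = 2457.

Deadweight loss = $2457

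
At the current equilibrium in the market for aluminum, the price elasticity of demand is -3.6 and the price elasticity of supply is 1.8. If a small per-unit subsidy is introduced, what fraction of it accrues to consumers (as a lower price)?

Consumer share = 1/3

For a small subsidy around the equilibrium, the benefit split depends on the relative slopes, which at a point are proportional to the elasticities.
Buyer share = εs/(εs + |εd|) = 1.8/(1.8 + 3.6) = 1/3; seller share = |εd|/(εs + |εd|) = 2/3.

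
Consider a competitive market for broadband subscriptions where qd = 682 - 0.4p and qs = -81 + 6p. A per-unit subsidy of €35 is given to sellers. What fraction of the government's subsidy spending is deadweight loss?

Pre-subsidy: 682 - 0.4p = -81 + 6p gives p* = 119.21875, q* = 634.3125.
With the subsidy, sellers receive ps = pb + 35 for each unit, where pb is the price buyers pay.
Supply in terms of pb becomes qs = -81 + 6(pb + 35) = 129 + 6pb. Setting this equal to demand: 682 - 0.4pb = 129 + 6pb, so pb = 86.40625.
Sellers receive ps = 86.40625 + 35 = 121.40625; q' = 682 − 0.4·86.40625 = 647.4375.
ΔCS = ½(634.3125 + 647.4375)(119.21875 − 86.40625) = 21028.7109375; ΔPS = ½(634.3125 + 647.4375)(121.40625 − 119.21875) = 1401.9140625.
Government spending = 35 × 647.4375 = 22660.3125.
DWL = ½ × 35 × (647.4375 − 634.3125) = 229.6875; fraction = 229.6875 / 22660.3125 = 35/3453.

DWL / government spending = 35/3453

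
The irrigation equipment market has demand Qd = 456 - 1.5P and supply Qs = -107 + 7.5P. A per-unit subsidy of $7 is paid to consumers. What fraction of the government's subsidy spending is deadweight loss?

DWL / government spending = 105/8902

Pre-subsidy: 456 - 1.5P = -107 + 7.5P gives P* = 563/9, Q* = 2173/6.
With the rebate, buyers effectively pay Pb = Ps − 7, where Ps is the price sellers receive.
Demand in terms of Ps becomes Qd = 456 − 1.5(Ps − 7) = 466.5 - 1.5Ps. Setting this equal to supply: 466.5 - 1.5Ps = -107 + 7.5Ps, so Ps = 1147/18.
Buyers pay Pb = 1147/18 − 7 = 1021/18; Q' = -107 + 7.5·(1147/18) = 4451/12.
ΔCS = ½(2173/6 + 4451/12)(563/9 − 1021/18) = 307895/144; ΔPS = ½(2173/6 + 4451/12)(1147/18 − 563/9) = 61579/144.
Government spending = 7 × 4451/12 = 31157/12.
DWL = ½ × 7 × (4451/12 − 2173/6) = 30.625; fraction = 30.625 / (31157/12) = 105/8902.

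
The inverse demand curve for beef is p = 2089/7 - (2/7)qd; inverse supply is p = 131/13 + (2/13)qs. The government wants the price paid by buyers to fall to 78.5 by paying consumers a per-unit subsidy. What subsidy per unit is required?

At a buyer price of 78.5, quantity demanded is 1044.5 − 3.5·78.5 = 769.75.
Sellers supply 769.75 only when they receive ps = 131/13 + (2/13)·769.75 = 128.5.
s = ps − pb = 128.5 − 78.5 = 50.

Required subsidy s = 50 per unit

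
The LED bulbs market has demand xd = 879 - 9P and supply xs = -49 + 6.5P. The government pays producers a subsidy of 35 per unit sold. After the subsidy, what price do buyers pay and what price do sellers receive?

Buyers pay 1401/31; sellers receive 2486/31

Pre-subsidy: 879 - 9P = -49 + 6.5P gives P* = 1856/31, x* = 10545/31.
With the subsidy, sellers receive Ps = Pb + 35 for each unit, where Pb is the price buyers pay.
Supply in terms of Pb becomes xs = -49 + 6.5(Pb + 35) = 178.5 + 6.5Pb. Setting this equal to demand: 879 - 9Pb = 178.5 + 6.5Pb, so Pb = 1401/31.
Sellers receive Ps = 1401/31 + 35 = 2486/31; x' = 879 − 9·(1401/31) = 14640/31.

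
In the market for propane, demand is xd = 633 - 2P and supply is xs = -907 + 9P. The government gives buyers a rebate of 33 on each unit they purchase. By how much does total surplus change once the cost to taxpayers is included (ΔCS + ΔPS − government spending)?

Net change in total surplus = -891

Pre-subsidy: 633 - 2P = -907 + 9P gives P* = 140, x* = 353.
With the rebate, buyers effectively pay Pb = Ps − 33, where Ps is the price sellers receive.
Demand in terms of Ps becomes xd = 633 − 2(Ps − 33) = 699 - 2Ps. Setting this equal to supply: 699 - 2Ps = -907 + 9Ps, so Ps = 146.
Buyers pay Pb = 146 − 33 = 113; x' = -907 + 9·146 = 407.
ΔCS = ½(353 + 407)(140 − 113) = 10260; ΔPS = ½(353 + 407)(146 − 140) = 2280.
Government spending = 33 × 407 = 13431.
Net change = 10260 + 2280 − 13431 = -891. The loss equals the DWL triangle ½·33·54.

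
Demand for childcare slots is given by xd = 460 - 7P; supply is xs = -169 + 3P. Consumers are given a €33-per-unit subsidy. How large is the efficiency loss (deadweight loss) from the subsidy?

Pre-subsidy: 460 - 7P = -169 + 3P gives P* = 62.9, x* = 19.7.
With the rebate, buyers effectively pay Pb = Ps − 33, where Ps is the price sellers receive.
Demand in terms of Ps becomes xd = 460 − 7(Ps − 33) = 691 - 7Ps. Setting this equal to supply: 691 - 7Ps = -169 + 3Ps, so Ps = 86.
Buyers pay Pb = 86 − 33 = 53; x' = -169 + 3·86 = 89.
The subsidy expands output by 89 − 19.7 = 69.3 past the efficient level; on those units the gap between marginal cost and willingness to pay runs from 0 up to 33.
DWL = ½ × 33 × 69.3 = 1143.45.

Deadweight loss = €1143.45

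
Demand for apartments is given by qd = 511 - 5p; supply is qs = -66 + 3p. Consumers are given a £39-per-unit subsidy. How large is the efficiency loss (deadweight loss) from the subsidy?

Pre-subsidy: 511 - 5p = -66 + 3p gives p* = 72.125, q* = 150.375.
With the rebate, buyers effectively pay pb = ps − 39, where ps is the price sellers receive.
Demand in terms of ps becomes qd = 511 − 5(ps − 39) = 706 - 5ps. Setting this equal to supply: 706 - 5ps = -66 + 3ps, so ps = 96.5.
Buyers pay pb = 96.5 − 39 = 57.5; q' = -66 + 3·96.5 = 223.5.
The subsidy expands output by 223.5 − 150.375 = 73.125 past the efficient level; on those units the gap between marginal cost and willingness to pay runs from 0 up to 39.
DWL = ½ × 39 × 73.125 = 1425.9375.

Deadweight loss = £1425.9375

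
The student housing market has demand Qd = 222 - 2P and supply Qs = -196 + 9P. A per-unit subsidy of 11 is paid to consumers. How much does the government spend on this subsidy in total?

Government cost = 1804

Pre-subsidy: 222 - 2P = -196 + 9P gives P* = 38, Q* = 146.
With the rebate, buyers effectively pay Pb = Ps − 11, where Ps is the price sellers receive.
Demand in terms of Ps becomes Qd = 222 − 2(Ps − 11) = 244 - 2Ps. Setting this equal to supply: 244 - 2Ps = -196 + 9Ps, so Ps = 40.
Buyers pay Pb = 40 − 11 = 29; Q' = -196 + 9·40 = 164.
Government outlay = subsidy × quantity = 11 × 164 = 1804.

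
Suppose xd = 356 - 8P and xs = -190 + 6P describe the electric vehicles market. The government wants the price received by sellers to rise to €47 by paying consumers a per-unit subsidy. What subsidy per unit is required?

Required subsidy s = €14 per unit

At a seller price of 47, quantity supplied is -190 + 6·47 = 92.
Buyers absorb 92 only when they pay Pb with 356 − 8·Pb = 92, i.e. Pb = 33.
s = Ps − Pb = 47 − 33 = 14.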